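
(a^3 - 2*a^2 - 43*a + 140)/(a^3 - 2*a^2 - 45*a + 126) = (a^2 - 9*a + 20)/(a^2 - 9*a + 18)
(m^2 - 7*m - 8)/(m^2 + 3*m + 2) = (m - 8)/(m + 2)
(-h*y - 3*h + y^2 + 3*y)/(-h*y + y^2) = (y + 3)/y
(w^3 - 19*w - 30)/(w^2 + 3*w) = w - 3 - 10/w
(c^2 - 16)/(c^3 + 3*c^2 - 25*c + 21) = (c^2 - 16)/(c^3 + 3*c^2 - 25*c + 21)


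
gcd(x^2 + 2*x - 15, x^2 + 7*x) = 1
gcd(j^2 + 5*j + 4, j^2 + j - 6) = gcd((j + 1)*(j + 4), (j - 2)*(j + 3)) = 1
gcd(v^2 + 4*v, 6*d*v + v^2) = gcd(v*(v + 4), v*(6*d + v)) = v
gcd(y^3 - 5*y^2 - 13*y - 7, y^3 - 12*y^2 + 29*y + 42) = y^2 - 6*y - 7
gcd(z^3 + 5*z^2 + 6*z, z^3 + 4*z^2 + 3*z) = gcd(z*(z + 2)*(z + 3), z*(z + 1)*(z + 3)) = z^2 + 3*z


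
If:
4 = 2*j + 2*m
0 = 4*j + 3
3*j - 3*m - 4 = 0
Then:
No Solution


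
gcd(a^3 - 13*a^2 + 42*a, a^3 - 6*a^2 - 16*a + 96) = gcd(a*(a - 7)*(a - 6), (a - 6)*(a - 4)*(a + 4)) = a - 6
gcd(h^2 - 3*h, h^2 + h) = h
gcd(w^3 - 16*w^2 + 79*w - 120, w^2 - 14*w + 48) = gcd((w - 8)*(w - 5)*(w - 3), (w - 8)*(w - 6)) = w - 8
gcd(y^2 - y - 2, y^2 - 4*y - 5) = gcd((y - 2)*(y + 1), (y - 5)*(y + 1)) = y + 1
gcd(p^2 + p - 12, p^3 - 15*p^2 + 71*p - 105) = p - 3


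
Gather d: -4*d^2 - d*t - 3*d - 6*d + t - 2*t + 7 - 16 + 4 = -4*d^2 + d*(-t - 9) - t - 5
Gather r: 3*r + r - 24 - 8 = 4*r - 32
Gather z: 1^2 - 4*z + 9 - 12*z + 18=28 - 16*z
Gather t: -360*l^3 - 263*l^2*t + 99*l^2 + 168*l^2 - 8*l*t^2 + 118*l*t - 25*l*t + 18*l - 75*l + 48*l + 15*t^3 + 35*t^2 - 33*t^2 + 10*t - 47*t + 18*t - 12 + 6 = -360*l^3 + 267*l^2 - 9*l + 15*t^3 + t^2*(2 - 8*l) + t*(-263*l^2 + 93*l - 19) - 6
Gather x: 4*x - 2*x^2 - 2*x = -2*x^2 + 2*x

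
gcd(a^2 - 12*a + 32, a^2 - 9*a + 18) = 1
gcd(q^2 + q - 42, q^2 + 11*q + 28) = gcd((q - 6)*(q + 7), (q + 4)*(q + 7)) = q + 7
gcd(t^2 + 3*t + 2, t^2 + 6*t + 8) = t + 2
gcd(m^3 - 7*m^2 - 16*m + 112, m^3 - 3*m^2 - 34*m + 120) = m - 4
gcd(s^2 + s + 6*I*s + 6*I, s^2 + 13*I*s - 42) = s + 6*I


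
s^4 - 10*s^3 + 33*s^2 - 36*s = s*(s - 4)*(s - 3)^2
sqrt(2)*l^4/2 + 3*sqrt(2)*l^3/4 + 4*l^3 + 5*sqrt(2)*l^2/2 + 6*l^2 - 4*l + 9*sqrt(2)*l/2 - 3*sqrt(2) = (l - 1/2)*(l + sqrt(2))*(l + 3*sqrt(2))*(sqrt(2)*l/2 + sqrt(2))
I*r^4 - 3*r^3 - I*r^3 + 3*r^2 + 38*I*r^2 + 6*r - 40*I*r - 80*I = (r - 2)*(r - 5*I)*(r + 8*I)*(I*r + I)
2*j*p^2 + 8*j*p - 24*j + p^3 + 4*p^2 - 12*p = (2*j + p)*(p - 2)*(p + 6)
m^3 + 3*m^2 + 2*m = m*(m + 1)*(m + 2)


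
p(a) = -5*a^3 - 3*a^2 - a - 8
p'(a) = -15*a^2 - 6*a - 1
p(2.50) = -107.38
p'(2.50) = -109.75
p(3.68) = -301.49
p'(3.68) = -226.22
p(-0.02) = -7.98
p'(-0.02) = -0.89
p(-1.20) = -2.48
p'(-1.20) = -15.40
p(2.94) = -163.93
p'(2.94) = -148.29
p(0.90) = -14.98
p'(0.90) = -18.55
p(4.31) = -468.35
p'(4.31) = -305.50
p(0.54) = -10.20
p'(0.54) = -8.61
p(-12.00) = 8212.00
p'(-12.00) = -2089.00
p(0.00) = -8.00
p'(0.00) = -1.00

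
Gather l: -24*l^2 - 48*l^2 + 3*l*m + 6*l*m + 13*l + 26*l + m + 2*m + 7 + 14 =-72*l^2 + l*(9*m + 39) + 3*m + 21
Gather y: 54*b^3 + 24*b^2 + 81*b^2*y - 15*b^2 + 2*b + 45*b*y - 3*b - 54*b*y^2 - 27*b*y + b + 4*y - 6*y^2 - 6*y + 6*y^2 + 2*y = 54*b^3 + 9*b^2 - 54*b*y^2 + y*(81*b^2 + 18*b)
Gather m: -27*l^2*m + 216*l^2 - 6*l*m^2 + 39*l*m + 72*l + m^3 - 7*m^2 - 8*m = 216*l^2 + 72*l + m^3 + m^2*(-6*l - 7) + m*(-27*l^2 + 39*l - 8)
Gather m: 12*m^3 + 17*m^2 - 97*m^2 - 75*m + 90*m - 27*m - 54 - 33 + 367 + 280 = 12*m^3 - 80*m^2 - 12*m + 560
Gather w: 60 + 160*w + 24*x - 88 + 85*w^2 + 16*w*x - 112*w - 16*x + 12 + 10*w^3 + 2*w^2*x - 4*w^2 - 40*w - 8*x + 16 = 10*w^3 + w^2*(2*x + 81) + w*(16*x + 8)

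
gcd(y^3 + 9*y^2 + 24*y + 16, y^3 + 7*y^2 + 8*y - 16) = y^2 + 8*y + 16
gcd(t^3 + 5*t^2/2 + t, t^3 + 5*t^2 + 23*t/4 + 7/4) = t + 1/2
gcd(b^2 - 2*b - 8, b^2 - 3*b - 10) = b + 2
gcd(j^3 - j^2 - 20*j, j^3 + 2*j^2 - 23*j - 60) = j^2 - j - 20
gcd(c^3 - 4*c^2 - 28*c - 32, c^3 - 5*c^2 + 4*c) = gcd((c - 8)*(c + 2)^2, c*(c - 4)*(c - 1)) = 1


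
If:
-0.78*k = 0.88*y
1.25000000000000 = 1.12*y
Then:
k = -1.26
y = 1.12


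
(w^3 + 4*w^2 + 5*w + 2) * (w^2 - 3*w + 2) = w^5 + w^4 - 5*w^3 - 5*w^2 + 4*w + 4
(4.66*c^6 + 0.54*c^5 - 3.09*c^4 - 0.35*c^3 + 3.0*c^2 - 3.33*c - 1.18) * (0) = 0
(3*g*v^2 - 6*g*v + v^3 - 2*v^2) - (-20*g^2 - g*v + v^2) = 20*g^2 + 3*g*v^2 - 5*g*v + v^3 - 3*v^2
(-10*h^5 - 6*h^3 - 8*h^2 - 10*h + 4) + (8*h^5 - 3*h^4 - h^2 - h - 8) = -2*h^5 - 3*h^4 - 6*h^3 - 9*h^2 - 11*h - 4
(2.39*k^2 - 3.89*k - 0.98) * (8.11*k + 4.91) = 19.3829*k^3 - 19.813*k^2 - 27.0477*k - 4.8118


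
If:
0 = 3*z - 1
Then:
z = 1/3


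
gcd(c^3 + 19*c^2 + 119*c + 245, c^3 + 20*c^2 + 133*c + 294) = c^2 + 14*c + 49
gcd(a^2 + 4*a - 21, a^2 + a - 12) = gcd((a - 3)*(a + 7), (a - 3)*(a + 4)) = a - 3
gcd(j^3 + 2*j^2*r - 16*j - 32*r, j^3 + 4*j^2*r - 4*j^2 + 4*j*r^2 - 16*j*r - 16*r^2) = j^2 + 2*j*r - 4*j - 8*r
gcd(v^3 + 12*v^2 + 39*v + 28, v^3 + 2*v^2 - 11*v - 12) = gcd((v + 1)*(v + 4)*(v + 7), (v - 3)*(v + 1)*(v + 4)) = v^2 + 5*v + 4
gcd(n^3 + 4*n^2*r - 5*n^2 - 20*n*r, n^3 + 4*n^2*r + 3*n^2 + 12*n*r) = n^2 + 4*n*r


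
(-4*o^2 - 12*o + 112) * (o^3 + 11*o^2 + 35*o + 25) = -4*o^5 - 56*o^4 - 160*o^3 + 712*o^2 + 3620*o + 2800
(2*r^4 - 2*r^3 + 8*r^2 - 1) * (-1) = -2*r^4 + 2*r^3 - 8*r^2 + 1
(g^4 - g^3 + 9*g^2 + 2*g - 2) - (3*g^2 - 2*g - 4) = g^4 - g^3 + 6*g^2 + 4*g + 2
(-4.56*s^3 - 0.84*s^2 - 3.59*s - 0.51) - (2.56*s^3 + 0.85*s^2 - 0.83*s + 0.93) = -7.12*s^3 - 1.69*s^2 - 2.76*s - 1.44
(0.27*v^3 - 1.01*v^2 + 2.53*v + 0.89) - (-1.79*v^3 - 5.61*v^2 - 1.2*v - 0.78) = 2.06*v^3 + 4.6*v^2 + 3.73*v + 1.67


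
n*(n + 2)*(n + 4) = n^3 + 6*n^2 + 8*n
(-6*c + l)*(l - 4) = -6*c*l + 24*c + l^2 - 4*l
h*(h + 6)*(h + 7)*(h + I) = h^4 + 13*h^3 + I*h^3 + 42*h^2 + 13*I*h^2 + 42*I*h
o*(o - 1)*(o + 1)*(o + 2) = o^4 + 2*o^3 - o^2 - 2*o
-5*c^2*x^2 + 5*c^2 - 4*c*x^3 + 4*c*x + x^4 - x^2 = (-5*c + x)*(c + x)*(x - 1)*(x + 1)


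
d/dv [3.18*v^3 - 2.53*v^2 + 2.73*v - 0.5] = 9.54*v^2 - 5.06*v + 2.73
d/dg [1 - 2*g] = -2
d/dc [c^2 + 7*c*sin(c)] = 7*c*cos(c) + 2*c + 7*sin(c)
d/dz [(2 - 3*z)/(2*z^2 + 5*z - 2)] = 2*(3*z^2 - 4*z - 2)/(4*z^4 + 20*z^3 + 17*z^2 - 20*z + 4)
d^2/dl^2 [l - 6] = 0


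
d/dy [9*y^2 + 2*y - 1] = 18*y + 2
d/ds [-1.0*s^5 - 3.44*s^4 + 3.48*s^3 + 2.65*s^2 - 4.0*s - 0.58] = -5.0*s^4 - 13.76*s^3 + 10.44*s^2 + 5.3*s - 4.0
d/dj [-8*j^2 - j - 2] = -16*j - 1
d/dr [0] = 0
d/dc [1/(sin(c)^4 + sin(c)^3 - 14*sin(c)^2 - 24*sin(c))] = (-4*sin(c)^3 - 3*sin(c)^2 + 28*sin(c) + 24)*cos(c)/((sin(c)^3 + sin(c)^2 - 14*sin(c) - 24)^2*sin(c)^2)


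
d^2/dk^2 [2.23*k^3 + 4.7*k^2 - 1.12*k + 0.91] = 13.38*k + 9.4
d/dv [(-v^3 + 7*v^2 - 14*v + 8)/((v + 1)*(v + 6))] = (-v^4 - 14*v^3 + 45*v^2 + 68*v - 140)/(v^4 + 14*v^3 + 61*v^2 + 84*v + 36)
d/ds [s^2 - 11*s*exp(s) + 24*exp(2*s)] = -11*s*exp(s) + 2*s + 48*exp(2*s) - 11*exp(s)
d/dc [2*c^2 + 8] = 4*c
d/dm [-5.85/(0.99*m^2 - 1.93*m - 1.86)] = (11.583*m - 11.2905)/(-0.99*m^2 + 1.93*m + 1.86)^2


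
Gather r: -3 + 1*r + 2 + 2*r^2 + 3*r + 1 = 2*r^2 + 4*r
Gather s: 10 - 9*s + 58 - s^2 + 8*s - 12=-s^2 - s + 56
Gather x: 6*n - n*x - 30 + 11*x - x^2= 6*n - x^2 + x*(11 - n) - 30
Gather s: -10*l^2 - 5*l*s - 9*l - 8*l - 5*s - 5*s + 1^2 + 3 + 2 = -10*l^2 - 17*l + s*(-5*l - 10) + 6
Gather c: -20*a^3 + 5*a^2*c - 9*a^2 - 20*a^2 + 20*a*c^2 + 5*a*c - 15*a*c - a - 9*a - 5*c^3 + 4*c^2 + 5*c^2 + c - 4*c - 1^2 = -20*a^3 - 29*a^2 - 10*a - 5*c^3 + c^2*(20*a + 9) + c*(5*a^2 - 10*a - 3) - 1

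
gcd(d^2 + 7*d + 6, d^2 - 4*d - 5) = d + 1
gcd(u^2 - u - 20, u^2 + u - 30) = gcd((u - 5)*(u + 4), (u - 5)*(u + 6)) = u - 5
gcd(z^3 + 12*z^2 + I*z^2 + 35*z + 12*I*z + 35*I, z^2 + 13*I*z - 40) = 1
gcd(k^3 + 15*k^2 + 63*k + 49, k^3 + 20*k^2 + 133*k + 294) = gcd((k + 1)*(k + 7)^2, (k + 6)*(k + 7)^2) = k^2 + 14*k + 49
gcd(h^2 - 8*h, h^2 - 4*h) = h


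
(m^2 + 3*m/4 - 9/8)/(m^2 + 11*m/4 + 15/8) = (4*m - 3)/(4*m + 5)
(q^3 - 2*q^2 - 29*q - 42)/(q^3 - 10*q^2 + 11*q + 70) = (q + 3)/(q - 5)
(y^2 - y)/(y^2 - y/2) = 2*(y - 1)/(2*y - 1)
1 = 1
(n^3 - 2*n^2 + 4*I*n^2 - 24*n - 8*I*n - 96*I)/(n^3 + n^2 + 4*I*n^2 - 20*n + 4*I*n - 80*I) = (n^2 - 2*n - 24)/(n^2 + n - 20)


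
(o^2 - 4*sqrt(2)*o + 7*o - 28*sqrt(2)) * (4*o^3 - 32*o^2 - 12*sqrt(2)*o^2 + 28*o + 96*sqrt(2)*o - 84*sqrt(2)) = 4*o^5 - 28*sqrt(2)*o^4 - 4*o^4 - 100*o^3 + 28*sqrt(2)*o^3 + 100*o^2 + 1372*sqrt(2)*o^2 - 4704*o - 1372*sqrt(2)*o + 4704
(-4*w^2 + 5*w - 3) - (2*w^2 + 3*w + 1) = -6*w^2 + 2*w - 4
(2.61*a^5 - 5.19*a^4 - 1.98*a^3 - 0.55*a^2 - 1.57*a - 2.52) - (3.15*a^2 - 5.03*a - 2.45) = 2.61*a^5 - 5.19*a^4 - 1.98*a^3 - 3.7*a^2 + 3.46*a - 0.0699999999999998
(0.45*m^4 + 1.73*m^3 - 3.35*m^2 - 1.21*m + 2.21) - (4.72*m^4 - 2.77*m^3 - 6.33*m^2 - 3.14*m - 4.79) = -4.27*m^4 + 4.5*m^3 + 2.98*m^2 + 1.93*m + 7.0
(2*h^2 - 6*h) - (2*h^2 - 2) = 2 - 6*h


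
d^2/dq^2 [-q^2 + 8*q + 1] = -2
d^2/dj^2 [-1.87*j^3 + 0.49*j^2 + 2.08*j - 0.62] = 0.98 - 11.22*j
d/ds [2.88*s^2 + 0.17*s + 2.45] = 5.76*s + 0.17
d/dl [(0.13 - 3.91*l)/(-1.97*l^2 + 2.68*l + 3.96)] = (-7.7027*l^2 + 0.5122*l - 15.832)/(3.8809*l^4 - 10.5592*l^3 - 8.42*l^2 + 21.2256*l + 15.6816)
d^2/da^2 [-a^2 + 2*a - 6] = -2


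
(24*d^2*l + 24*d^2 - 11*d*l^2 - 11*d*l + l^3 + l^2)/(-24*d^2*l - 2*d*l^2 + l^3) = (-24*d^2*l - 24*d^2 + 11*d*l^2 + 11*d*l - l^3 - l^2)/(l*(24*d^2 + 2*d*l - l^2))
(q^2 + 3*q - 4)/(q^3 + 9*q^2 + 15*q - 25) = (q + 4)/(q^2 + 10*q + 25)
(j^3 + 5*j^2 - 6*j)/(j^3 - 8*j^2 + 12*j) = (j^2 + 5*j - 6)/(j^2 - 8*j + 12)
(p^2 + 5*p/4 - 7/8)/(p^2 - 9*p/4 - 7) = (p - 1/2)/(p - 4)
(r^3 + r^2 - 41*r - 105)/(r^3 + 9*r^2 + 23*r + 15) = (r - 7)/(r + 1)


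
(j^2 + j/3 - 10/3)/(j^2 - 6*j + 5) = (3*j^2 + j - 10)/(3*(j^2 - 6*j + 5))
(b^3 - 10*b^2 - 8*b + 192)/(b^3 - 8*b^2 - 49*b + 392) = (b^2 - 2*b - 24)/(b^2 - 49)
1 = 1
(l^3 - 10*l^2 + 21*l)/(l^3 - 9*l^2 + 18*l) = (l - 7)/(l - 6)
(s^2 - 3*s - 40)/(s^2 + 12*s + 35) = (s - 8)/(s + 7)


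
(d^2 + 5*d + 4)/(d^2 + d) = (d + 4)/d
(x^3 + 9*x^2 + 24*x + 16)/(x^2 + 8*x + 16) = x + 1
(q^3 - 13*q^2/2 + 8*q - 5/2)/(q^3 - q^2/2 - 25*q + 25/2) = (q - 1)/(q + 5)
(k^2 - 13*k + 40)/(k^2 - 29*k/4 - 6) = 4*(k - 5)/(4*k + 3)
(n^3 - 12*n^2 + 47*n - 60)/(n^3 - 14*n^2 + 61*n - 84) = (n - 5)/(n - 7)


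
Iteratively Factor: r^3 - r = (r + 1)*(r^2 - r) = r*(r + 1)*(r - 1)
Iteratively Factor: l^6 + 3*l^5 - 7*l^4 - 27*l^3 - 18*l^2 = (l)*(l^5 + 3*l^4 - 7*l^3 - 27*l^2 - 18*l) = l*(l + 1)*(l^4 + 2*l^3 - 9*l^2 - 18*l) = l^2*(l + 1)*(l^3 + 2*l^2 - 9*l - 18) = l^2*(l + 1)*(l + 3)*(l^2 - l - 6) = l^2*(l - 3)*(l + 1)*(l + 3)*(l + 2)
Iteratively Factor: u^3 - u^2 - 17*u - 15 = (u + 3)*(u^2 - 4*u - 5) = (u - 5)*(u + 3)*(u + 1)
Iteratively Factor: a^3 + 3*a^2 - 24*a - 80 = (a + 4)*(a^2 - a - 20) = (a - 5)*(a + 4)*(a + 4)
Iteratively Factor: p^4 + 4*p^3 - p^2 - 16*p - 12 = (p - 2)*(p^3 + 6*p^2 + 11*p + 6) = (p - 2)*(p + 1)*(p^2 + 5*p + 6) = (p - 2)*(p + 1)*(p + 2)*(p + 3)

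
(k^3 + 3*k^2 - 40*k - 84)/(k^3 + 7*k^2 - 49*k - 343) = (k^2 - 4*k - 12)/(k^2 - 49)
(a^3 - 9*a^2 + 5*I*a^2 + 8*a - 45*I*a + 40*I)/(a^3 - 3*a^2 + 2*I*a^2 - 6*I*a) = (a^3 + a^2*(-9 + 5*I) + a*(8 - 45*I) + 40*I)/(a*(a^2 + a*(-3 + 2*I) - 6*I))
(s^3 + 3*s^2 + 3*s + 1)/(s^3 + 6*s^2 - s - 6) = (s^2 + 2*s + 1)/(s^2 + 5*s - 6)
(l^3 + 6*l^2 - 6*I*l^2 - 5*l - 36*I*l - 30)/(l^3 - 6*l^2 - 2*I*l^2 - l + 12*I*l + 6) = (l^2 + l*(6 - 5*I) - 30*I)/(l^2 - l*(6 + I) + 6*I)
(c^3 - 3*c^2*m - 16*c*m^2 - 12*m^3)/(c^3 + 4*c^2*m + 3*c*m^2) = (c^2 - 4*c*m - 12*m^2)/(c*(c + 3*m))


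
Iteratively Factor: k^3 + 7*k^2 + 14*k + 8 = (k + 2)*(k^2 + 5*k + 4) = (k + 1)*(k + 2)*(k + 4)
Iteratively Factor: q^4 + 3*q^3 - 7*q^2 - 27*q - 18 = (q + 3)*(q^3 - 7*q - 6) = (q - 3)*(q + 3)*(q^2 + 3*q + 2) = (q - 3)*(q + 2)*(q + 3)*(q + 1)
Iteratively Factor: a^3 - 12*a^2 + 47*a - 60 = (a - 3)*(a^2 - 9*a + 20) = (a - 4)*(a - 3)*(a - 5)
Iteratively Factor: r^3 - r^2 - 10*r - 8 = (r + 2)*(r^2 - 3*r - 4) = (r + 1)*(r + 2)*(r - 4)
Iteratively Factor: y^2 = (y)*(y)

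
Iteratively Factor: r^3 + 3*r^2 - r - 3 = (r - 1)*(r^2 + 4*r + 3) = (r - 1)*(r + 1)*(r + 3)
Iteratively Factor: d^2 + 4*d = (d + 4)*(d)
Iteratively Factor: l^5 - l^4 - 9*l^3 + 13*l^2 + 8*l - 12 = (l - 1)*(l^4 - 9*l^2 + 4*l + 12) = (l - 1)*(l + 1)*(l^3 - l^2 - 8*l + 12) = (l - 2)*(l - 1)*(l + 1)*(l^2 + l - 6) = (l - 2)*(l - 1)*(l + 1)*(l + 3)*(l - 2)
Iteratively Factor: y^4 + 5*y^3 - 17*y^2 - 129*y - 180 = (y + 3)*(y^3 + 2*y^2 - 23*y - 60) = (y + 3)^2*(y^2 - y - 20) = (y - 5)*(y + 3)^2*(y + 4)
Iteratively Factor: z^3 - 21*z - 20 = (z - 5)*(z^2 + 5*z + 4) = (z - 5)*(z + 4)*(z + 1)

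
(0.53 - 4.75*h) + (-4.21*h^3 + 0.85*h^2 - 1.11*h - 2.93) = -4.21*h^3 + 0.85*h^2 - 5.86*h - 2.4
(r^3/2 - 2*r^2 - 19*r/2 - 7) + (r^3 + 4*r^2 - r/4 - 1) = 3*r^3/2 + 2*r^2 - 39*r/4 - 8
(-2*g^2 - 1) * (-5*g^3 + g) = 10*g^5 + 3*g^3 - g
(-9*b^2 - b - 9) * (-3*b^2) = 27*b^4 + 3*b^3 + 27*b^2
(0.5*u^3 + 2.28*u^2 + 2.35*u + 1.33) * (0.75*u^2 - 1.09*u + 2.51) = 0.375*u^5 + 1.165*u^4 + 0.5323*u^3 + 4.1588*u^2 + 4.4488*u + 3.3383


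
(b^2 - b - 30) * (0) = 0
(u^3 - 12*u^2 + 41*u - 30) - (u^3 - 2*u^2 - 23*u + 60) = -10*u^2 + 64*u - 90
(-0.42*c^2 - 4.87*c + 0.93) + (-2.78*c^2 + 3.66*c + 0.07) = -3.2*c^2 - 1.21*c + 1.0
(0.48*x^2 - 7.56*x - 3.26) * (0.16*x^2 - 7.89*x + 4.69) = 0.0768*x^4 - 4.9968*x^3 + 61.378*x^2 - 9.73500000000001*x - 15.2894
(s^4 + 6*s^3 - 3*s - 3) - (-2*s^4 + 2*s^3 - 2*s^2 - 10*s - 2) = 3*s^4 + 4*s^3 + 2*s^2 + 7*s - 1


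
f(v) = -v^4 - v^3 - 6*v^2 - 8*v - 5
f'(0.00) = -8.00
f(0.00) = -5.00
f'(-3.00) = 109.00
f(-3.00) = -89.00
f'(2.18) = -89.86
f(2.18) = -83.90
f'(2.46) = -115.22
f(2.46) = -112.50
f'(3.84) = -324.81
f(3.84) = -398.25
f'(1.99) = -75.28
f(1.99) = -68.24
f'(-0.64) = -0.50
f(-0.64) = -2.24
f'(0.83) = -22.31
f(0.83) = -16.82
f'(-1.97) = 34.58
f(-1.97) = -19.94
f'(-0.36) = -3.88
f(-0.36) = -2.87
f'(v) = -4*v^3 - 3*v^2 - 12*v - 8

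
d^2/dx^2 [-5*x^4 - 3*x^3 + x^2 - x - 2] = -60*x^2 - 18*x + 2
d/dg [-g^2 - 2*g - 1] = -2*g - 2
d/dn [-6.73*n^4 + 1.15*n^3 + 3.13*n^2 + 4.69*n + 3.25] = -26.92*n^3 + 3.45*n^2 + 6.26*n + 4.69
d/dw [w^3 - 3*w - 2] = 3*w^2 - 3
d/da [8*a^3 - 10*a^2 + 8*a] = 24*a^2 - 20*a + 8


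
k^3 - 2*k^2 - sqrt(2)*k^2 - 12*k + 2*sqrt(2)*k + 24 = (k - 2)*(k - 3*sqrt(2))*(k + 2*sqrt(2))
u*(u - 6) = u^2 - 6*u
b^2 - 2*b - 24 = (b - 6)*(b + 4)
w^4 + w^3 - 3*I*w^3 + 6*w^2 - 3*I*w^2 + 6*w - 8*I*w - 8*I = (w + 1)*(w - 4*I)*(w - I)*(w + 2*I)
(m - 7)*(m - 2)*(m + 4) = m^3 - 5*m^2 - 22*m + 56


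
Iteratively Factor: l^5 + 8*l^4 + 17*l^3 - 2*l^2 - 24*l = (l - 1)*(l^4 + 9*l^3 + 26*l^2 + 24*l) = l*(l - 1)*(l^3 + 9*l^2 + 26*l + 24) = l*(l - 1)*(l + 2)*(l^2 + 7*l + 12) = l*(l - 1)*(l + 2)*(l + 3)*(l + 4)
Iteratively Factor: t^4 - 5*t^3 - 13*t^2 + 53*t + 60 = (t + 1)*(t^3 - 6*t^2 - 7*t + 60) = (t - 4)*(t + 1)*(t^2 - 2*t - 15) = (t - 5)*(t - 4)*(t + 1)*(t + 3)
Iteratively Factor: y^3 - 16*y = (y - 4)*(y^2 + 4*y) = (y - 4)*(y + 4)*(y)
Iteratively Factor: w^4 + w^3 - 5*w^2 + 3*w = (w + 3)*(w^3 - 2*w^2 + w) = (w - 1)*(w + 3)*(w^2 - w) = (w - 1)^2*(w + 3)*(w)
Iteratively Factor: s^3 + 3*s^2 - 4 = (s + 2)*(s^2 + s - 2) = (s + 2)^2*(s - 1)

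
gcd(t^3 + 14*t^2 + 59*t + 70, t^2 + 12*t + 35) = t^2 + 12*t + 35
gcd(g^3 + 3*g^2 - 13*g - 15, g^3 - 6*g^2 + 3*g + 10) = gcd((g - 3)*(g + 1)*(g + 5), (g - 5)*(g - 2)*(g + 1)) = g + 1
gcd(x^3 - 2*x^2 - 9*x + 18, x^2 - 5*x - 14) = 1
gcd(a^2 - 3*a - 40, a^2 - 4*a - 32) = a - 8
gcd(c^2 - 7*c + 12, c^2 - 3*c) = c - 3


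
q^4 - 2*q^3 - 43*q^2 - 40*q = q*(q - 8)*(q + 1)*(q + 5)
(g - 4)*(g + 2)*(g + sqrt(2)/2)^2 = g^4 - 2*g^3 + sqrt(2)*g^3 - 15*g^2/2 - 2*sqrt(2)*g^2 - 8*sqrt(2)*g - g - 4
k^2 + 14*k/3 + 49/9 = (k + 7/3)^2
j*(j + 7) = j^2 + 7*j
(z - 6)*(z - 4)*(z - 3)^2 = z^4 - 16*z^3 + 93*z^2 - 234*z + 216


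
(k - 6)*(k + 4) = k^2 - 2*k - 24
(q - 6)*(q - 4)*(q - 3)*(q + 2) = q^4 - 11*q^3 + 28*q^2 + 36*q - 144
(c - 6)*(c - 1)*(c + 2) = c^3 - 5*c^2 - 8*c + 12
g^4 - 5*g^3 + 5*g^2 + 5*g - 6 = (g - 3)*(g - 2)*(g - 1)*(g + 1)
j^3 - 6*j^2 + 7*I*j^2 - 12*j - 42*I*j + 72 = (j - 6)*(j + 3*I)*(j + 4*I)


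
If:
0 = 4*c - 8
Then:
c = 2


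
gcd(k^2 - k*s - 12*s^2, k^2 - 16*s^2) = -k + 4*s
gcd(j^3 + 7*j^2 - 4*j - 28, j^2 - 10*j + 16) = j - 2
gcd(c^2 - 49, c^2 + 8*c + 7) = c + 7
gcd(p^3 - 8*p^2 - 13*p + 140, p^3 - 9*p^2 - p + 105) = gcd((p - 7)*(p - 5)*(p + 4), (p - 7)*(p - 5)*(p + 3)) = p^2 - 12*p + 35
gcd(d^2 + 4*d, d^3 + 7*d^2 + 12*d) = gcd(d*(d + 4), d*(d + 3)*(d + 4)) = d^2 + 4*d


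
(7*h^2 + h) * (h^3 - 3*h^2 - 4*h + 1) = 7*h^5 - 20*h^4 - 31*h^3 + 3*h^2 + h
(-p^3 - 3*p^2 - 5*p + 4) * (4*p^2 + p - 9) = -4*p^5 - 13*p^4 - 14*p^3 + 38*p^2 + 49*p - 36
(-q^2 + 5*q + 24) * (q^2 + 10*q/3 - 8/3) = -q^4 + 5*q^3/3 + 130*q^2/3 + 200*q/3 - 64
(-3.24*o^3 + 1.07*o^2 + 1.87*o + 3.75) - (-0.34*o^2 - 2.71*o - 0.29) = -3.24*o^3 + 1.41*o^2 + 4.58*o + 4.04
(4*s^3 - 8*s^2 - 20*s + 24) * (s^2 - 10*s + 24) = 4*s^5 - 48*s^4 + 156*s^3 + 32*s^2 - 720*s + 576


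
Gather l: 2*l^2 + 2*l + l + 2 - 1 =2*l^2 + 3*l + 1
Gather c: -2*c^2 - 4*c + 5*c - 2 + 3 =-2*c^2 + c + 1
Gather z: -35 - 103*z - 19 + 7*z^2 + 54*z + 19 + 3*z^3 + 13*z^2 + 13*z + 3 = 3*z^3 + 20*z^2 - 36*z - 32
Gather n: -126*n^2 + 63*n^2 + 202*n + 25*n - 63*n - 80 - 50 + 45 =-63*n^2 + 164*n - 85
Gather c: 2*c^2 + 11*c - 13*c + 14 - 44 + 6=2*c^2 - 2*c - 24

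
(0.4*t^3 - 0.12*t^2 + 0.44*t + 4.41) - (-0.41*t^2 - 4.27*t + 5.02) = 0.4*t^3 + 0.29*t^2 + 4.71*t - 0.609999999999999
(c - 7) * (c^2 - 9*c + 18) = c^3 - 16*c^2 + 81*c - 126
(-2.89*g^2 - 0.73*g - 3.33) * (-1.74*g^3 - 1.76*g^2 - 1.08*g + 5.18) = 5.0286*g^5 + 6.3566*g^4 + 10.2002*g^3 - 8.321*g^2 - 0.184999999999999*g - 17.2494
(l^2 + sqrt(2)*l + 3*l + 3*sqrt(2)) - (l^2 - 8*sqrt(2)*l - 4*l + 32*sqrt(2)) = 7*l + 9*sqrt(2)*l - 29*sqrt(2)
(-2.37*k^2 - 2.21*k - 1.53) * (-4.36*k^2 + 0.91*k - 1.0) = 10.3332*k^4 + 7.4789*k^3 + 7.0297*k^2 + 0.8177*k + 1.53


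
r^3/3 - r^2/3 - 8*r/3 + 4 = (r/3 + 1)*(r - 2)^2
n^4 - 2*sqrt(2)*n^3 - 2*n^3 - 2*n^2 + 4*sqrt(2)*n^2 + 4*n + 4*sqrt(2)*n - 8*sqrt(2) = (n - 2)*(n - 2*sqrt(2))*(n - sqrt(2))*(n + sqrt(2))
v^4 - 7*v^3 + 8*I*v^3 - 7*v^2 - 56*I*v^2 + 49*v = v*(v - 7)*(v + I)*(v + 7*I)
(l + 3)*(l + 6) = l^2 + 9*l + 18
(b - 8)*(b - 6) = b^2 - 14*b + 48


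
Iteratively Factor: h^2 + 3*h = (h)*(h + 3)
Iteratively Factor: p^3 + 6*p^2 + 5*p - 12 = (p + 3)*(p^2 + 3*p - 4) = (p - 1)*(p + 3)*(p + 4)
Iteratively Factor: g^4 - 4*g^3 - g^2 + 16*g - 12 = (g - 3)*(g^3 - g^2 - 4*g + 4) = (g - 3)*(g - 1)*(g^2 - 4) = (g - 3)*(g - 2)*(g - 1)*(g + 2)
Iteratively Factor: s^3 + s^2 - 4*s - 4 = (s - 2)*(s^2 + 3*s + 2) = (s - 2)*(s + 2)*(s + 1)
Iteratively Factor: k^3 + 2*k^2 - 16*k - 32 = (k - 4)*(k^2 + 6*k + 8) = (k - 4)*(k + 2)*(k + 4)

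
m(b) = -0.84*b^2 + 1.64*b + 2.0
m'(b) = 1.64 - 1.68*b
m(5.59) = -15.08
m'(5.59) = -7.75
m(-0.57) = 0.79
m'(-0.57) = 2.60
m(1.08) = 2.79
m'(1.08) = -0.17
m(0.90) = 2.80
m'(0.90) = 0.13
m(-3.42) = -13.43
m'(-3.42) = 7.39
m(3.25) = -1.54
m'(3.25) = -3.82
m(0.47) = 2.59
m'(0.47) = 0.85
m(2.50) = 0.85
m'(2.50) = -2.56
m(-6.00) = -38.08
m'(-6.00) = 11.72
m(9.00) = -51.28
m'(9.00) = -13.48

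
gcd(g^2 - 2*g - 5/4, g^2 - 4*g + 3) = 1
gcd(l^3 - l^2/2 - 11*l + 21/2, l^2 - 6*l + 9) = l - 3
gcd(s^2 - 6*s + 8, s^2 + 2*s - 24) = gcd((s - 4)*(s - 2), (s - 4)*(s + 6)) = s - 4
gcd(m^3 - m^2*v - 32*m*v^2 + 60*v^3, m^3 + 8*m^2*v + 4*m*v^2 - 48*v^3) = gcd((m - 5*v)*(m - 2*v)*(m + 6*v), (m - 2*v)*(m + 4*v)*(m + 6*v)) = -m^2 - 4*m*v + 12*v^2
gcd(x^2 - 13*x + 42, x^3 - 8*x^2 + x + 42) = x - 7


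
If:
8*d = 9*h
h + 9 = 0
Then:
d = -81/8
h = -9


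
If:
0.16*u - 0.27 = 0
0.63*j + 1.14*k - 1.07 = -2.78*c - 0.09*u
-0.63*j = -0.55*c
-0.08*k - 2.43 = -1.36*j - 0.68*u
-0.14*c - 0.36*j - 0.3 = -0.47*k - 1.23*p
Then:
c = 0.95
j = 0.83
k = -1.96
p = 1.34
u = 1.69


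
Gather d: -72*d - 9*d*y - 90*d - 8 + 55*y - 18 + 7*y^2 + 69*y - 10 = d*(-9*y - 162) + 7*y^2 + 124*y - 36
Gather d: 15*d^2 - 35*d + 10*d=15*d^2 - 25*d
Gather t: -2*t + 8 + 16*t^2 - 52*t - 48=16*t^2 - 54*t - 40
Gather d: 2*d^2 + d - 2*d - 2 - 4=2*d^2 - d - 6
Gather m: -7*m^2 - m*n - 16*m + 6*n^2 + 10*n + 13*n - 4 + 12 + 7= -7*m^2 + m*(-n - 16) + 6*n^2 + 23*n + 15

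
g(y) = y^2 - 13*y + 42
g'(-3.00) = -19.00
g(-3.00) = 90.00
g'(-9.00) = -31.00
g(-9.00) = 240.00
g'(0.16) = -12.68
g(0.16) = 39.95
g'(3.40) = -6.20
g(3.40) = 9.36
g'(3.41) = -6.18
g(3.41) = 9.30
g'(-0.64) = -14.28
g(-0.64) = 50.73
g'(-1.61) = -16.22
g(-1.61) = 65.52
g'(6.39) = -0.22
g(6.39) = -0.24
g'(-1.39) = -15.78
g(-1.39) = 62.00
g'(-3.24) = -19.48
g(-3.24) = 94.62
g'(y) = 2*y - 13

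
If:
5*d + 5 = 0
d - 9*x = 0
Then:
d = -1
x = -1/9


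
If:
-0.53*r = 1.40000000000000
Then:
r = -2.64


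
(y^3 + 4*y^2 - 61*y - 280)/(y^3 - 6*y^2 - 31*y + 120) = (y + 7)/(y - 3)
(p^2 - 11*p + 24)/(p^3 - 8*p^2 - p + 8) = (p - 3)/(p^2 - 1)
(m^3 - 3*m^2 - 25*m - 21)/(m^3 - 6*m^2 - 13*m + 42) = (m + 1)/(m - 2)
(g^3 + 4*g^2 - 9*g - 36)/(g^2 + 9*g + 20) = (g^2 - 9)/(g + 5)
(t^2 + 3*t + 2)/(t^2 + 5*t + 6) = (t + 1)/(t + 3)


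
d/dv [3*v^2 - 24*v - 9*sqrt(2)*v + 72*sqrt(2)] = 6*v - 24 - 9*sqrt(2)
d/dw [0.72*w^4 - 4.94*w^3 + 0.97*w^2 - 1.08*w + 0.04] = 2.88*w^3 - 14.82*w^2 + 1.94*w - 1.08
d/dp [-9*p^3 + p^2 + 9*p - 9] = -27*p^2 + 2*p + 9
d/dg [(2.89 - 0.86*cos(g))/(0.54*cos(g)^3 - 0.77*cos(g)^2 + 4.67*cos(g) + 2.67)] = (-0.9288*cos(g)^3 + 5.344*cos(g)^2 - 4.4506*cos(g) + 15.7925)*sin(g)/(0.2916*cos(g)^6 - 0.8316*cos(g)^5 + 5.6365*cos(g)^4 - 4.3082*cos(g)^3 + 17.6971*cos(g)^2 + 24.9378*cos(g) + 7.1289)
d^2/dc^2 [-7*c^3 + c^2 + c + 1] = 2 - 42*c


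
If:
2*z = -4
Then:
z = -2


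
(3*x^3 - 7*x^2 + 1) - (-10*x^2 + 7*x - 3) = 3*x^3 + 3*x^2 - 7*x + 4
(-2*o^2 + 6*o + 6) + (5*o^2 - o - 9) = 3*o^2 + 5*o - 3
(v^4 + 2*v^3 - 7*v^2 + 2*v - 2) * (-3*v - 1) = -3*v^5 - 7*v^4 + 19*v^3 + v^2 + 4*v + 2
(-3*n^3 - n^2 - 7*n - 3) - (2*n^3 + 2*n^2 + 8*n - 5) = -5*n^3 - 3*n^2 - 15*n + 2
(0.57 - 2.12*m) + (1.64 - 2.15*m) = 2.21 - 4.27*m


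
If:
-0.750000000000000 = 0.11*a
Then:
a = -6.82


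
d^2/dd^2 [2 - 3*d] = 0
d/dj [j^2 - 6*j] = 2*j - 6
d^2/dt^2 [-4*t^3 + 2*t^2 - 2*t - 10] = 4 - 24*t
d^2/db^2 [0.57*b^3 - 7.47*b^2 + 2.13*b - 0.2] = 3.42*b - 14.94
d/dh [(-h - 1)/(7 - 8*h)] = -15/(8*h - 7)^2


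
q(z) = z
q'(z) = 1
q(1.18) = 1.18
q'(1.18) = 1.00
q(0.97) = 0.97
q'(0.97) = 1.00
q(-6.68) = -6.68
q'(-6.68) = 1.00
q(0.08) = 0.08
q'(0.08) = 1.00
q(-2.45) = -2.45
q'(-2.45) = 1.00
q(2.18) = 2.18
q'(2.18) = 1.00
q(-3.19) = -3.19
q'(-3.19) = 1.00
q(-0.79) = -0.79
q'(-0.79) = 1.00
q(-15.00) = -15.00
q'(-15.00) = 1.00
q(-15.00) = -15.00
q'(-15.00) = 1.00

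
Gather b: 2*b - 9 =2*b - 9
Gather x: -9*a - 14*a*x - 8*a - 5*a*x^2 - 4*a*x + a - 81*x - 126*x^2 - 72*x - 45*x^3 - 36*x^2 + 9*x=-16*a - 45*x^3 + x^2*(-5*a - 162) + x*(-18*a - 144)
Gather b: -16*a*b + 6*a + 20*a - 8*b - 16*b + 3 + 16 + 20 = 26*a + b*(-16*a - 24) + 39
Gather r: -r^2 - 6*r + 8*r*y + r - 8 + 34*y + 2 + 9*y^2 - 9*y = -r^2 + r*(8*y - 5) + 9*y^2 + 25*y - 6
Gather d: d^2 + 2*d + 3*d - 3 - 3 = d^2 + 5*d - 6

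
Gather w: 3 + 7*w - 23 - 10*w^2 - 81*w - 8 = -10*w^2 - 74*w - 28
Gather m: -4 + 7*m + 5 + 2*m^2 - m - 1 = 2*m^2 + 6*m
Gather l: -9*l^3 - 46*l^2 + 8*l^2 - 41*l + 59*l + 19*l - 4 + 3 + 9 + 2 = -9*l^3 - 38*l^2 + 37*l + 10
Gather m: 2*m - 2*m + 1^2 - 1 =0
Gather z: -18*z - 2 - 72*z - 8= -90*z - 10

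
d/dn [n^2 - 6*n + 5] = 2*n - 6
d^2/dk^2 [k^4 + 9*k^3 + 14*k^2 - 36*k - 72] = 12*k^2 + 54*k + 28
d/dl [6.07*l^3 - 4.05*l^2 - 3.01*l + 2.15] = 18.21*l^2 - 8.1*l - 3.01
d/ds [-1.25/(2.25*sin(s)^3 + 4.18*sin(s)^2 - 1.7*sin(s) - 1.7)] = (8.4375*sin(s)^2 + 10.45*sin(s) - 2.125)*cos(s)/(2.25*sin(s)^3 + 4.18*sin(s)^2 - 1.7*sin(s) - 1.7)^2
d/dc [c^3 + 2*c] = 3*c^2 + 2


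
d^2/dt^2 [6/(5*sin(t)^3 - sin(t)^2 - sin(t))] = 6*(-225*sin(t)^3 + 55*sin(t)^2 + 306*sin(t) - 83 - 25/sin(t) + 6/sin(t)^2 + 2/sin(t)^3)/(5*sin(t)^2 - sin(t) - 1)^3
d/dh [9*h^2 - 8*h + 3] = 18*h - 8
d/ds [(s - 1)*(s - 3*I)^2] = (s - 3*I)*(3*s - 2 - 3*I)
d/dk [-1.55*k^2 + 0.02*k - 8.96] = 0.02 - 3.1*k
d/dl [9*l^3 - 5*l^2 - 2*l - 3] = 27*l^2 - 10*l - 2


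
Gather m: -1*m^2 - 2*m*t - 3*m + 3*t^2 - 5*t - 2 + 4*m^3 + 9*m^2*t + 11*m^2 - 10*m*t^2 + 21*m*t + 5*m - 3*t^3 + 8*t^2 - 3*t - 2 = 4*m^3 + m^2*(9*t + 10) + m*(-10*t^2 + 19*t + 2) - 3*t^3 + 11*t^2 - 8*t - 4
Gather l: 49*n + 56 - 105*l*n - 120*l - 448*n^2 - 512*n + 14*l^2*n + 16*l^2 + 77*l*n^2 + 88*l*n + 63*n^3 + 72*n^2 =l^2*(14*n + 16) + l*(77*n^2 - 17*n - 120) + 63*n^3 - 376*n^2 - 463*n + 56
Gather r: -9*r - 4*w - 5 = -9*r - 4*w - 5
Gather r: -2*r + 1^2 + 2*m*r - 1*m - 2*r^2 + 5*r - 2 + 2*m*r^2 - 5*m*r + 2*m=m + r^2*(2*m - 2) + r*(3 - 3*m) - 1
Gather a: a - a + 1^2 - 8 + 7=0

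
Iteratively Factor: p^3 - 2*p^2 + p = (p - 1)*(p^2 - p) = p*(p - 1)*(p - 1)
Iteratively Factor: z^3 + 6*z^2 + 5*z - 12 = (z + 3)*(z^2 + 3*z - 4) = (z + 3)*(z + 4)*(z - 1)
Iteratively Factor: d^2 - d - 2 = (d - 2)*(d + 1)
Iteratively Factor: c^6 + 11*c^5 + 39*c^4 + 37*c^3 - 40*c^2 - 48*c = (c + 1)*(c^5 + 10*c^4 + 29*c^3 + 8*c^2 - 48*c) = (c - 1)*(c + 1)*(c^4 + 11*c^3 + 40*c^2 + 48*c) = c*(c - 1)*(c + 1)*(c^3 + 11*c^2 + 40*c + 48) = c*(c - 1)*(c + 1)*(c + 4)*(c^2 + 7*c + 12) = c*(c - 1)*(c + 1)*(c + 3)*(c + 4)*(c + 4)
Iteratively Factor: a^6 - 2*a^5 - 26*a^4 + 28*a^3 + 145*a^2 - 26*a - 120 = (a - 3)*(a^5 + a^4 - 23*a^3 - 41*a^2 + 22*a + 40) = (a - 3)*(a + 4)*(a^4 - 3*a^3 - 11*a^2 + 3*a + 10) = (a - 3)*(a + 1)*(a + 4)*(a^3 - 4*a^2 - 7*a + 10) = (a - 3)*(a + 1)*(a + 2)*(a + 4)*(a^2 - 6*a + 5) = (a - 3)*(a - 1)*(a + 1)*(a + 2)*(a + 4)*(a - 5)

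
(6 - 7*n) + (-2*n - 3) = 3 - 9*n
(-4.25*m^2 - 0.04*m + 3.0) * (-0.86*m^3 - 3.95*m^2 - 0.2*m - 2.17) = 3.655*m^5 + 16.8219*m^4 - 1.572*m^3 - 2.6195*m^2 - 0.5132*m - 6.51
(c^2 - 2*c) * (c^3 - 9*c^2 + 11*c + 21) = c^5 - 11*c^4 + 29*c^3 - c^2 - 42*c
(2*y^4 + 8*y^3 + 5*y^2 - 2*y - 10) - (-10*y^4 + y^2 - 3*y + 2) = 12*y^4 + 8*y^3 + 4*y^2 + y - 12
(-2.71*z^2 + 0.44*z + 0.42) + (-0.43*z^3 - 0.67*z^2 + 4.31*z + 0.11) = -0.43*z^3 - 3.38*z^2 + 4.75*z + 0.53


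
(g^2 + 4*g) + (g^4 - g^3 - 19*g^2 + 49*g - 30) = g^4 - g^3 - 18*g^2 + 53*g - 30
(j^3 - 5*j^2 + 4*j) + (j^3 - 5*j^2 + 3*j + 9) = 2*j^3 - 10*j^2 + 7*j + 9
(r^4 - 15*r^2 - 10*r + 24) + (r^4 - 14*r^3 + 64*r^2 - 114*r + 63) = 2*r^4 - 14*r^3 + 49*r^2 - 124*r + 87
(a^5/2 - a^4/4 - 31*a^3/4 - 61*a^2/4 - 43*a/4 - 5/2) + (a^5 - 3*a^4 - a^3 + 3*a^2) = 3*a^5/2 - 13*a^4/4 - 35*a^3/4 - 49*a^2/4 - 43*a/4 - 5/2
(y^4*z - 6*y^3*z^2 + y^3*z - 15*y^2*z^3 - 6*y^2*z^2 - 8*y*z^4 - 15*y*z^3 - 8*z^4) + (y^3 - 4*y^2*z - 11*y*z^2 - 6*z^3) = y^4*z - 6*y^3*z^2 + y^3*z + y^3 - 15*y^2*z^3 - 6*y^2*z^2 - 4*y^2*z - 8*y*z^4 - 15*y*z^3 - 11*y*z^2 - 8*z^4 - 6*z^3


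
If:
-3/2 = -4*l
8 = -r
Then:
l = 3/8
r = -8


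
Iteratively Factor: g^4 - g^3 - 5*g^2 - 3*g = (g - 3)*(g^3 + 2*g^2 + g) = (g - 3)*(g + 1)*(g^2 + g) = (g - 3)*(g + 1)^2*(g)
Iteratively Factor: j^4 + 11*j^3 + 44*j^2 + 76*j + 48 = (j + 2)*(j^3 + 9*j^2 + 26*j + 24) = (j + 2)*(j + 4)*(j^2 + 5*j + 6) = (j + 2)^2*(j + 4)*(j + 3)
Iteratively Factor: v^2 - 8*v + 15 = (v - 3)*(v - 5)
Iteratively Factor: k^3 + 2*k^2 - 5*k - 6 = (k - 2)*(k^2 + 4*k + 3) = (k - 2)*(k + 3)*(k + 1)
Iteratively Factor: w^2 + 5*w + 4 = (w + 1)*(w + 4)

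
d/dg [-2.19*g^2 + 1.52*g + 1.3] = 1.52 - 4.38*g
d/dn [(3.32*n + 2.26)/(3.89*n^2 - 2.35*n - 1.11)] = (-12.9148*n^2 - 17.5828*n + 1.6258)/(15.1321*n^4 - 18.283*n^3 - 3.1133*n^2 + 5.217*n + 1.2321)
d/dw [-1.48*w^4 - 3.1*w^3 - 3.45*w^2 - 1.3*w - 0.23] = -5.92*w^3 - 9.3*w^2 - 6.9*w - 1.3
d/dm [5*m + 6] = 5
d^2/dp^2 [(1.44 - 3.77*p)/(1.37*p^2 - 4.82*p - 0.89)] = ((2.74*p - 4.82)*(3.77*p - 1.44)*(5.48*p - 9.64) + (30.9894*p - 40.2884)*(-1.37*p^2 + 4.82*p + 0.89))/(-1.37*p^2 + 4.82*p + 0.89)^3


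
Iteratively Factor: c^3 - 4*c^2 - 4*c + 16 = (c - 4)*(c^2 - 4) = (c - 4)*(c + 2)*(c - 2)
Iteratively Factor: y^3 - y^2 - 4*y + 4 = (y + 2)*(y^2 - 3*y + 2) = (y - 1)*(y + 2)*(y - 2)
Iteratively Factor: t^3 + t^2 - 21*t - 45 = (t - 5)*(t^2 + 6*t + 9) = (t - 5)*(t + 3)*(t + 3)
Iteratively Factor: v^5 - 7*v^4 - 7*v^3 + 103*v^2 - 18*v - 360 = (v + 3)*(v^4 - 10*v^3 + 23*v^2 + 34*v - 120) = (v - 4)*(v + 3)*(v^3 - 6*v^2 - v + 30) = (v - 4)*(v + 2)*(v + 3)*(v^2 - 8*v + 15) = (v - 4)*(v - 3)*(v + 2)*(v + 3)*(v - 5)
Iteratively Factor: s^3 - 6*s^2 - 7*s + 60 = (s + 3)*(s^2 - 9*s + 20) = (s - 4)*(s + 3)*(s - 5)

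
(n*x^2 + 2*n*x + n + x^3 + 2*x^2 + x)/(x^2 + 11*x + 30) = (n*x^2 + 2*n*x + n + x^3 + 2*x^2 + x)/(x^2 + 11*x + 30)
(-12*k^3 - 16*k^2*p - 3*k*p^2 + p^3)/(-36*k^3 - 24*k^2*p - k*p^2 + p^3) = (k + p)/(3*k + p)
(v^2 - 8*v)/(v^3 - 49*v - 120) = v/(v^2 + 8*v + 15)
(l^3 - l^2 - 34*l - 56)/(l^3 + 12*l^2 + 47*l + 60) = (l^2 - 5*l - 14)/(l^2 + 8*l + 15)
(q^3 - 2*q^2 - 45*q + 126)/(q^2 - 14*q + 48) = (q^2 + 4*q - 21)/(q - 8)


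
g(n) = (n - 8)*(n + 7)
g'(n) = 2*n - 1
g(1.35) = -55.53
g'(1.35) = 1.70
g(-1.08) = -53.75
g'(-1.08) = -3.16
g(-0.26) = -55.67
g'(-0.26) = -1.52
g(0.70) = -56.21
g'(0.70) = 0.40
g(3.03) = -49.85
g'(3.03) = 5.06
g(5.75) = -28.69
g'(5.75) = 10.50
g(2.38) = -52.72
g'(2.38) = 3.76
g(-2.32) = -48.30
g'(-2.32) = -5.64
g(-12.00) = 100.00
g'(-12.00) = -25.00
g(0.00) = -56.00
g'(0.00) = -1.00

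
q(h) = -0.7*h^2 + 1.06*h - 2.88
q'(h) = 1.06 - 1.4*h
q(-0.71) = -3.99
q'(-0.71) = 2.05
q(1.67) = -3.06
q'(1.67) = -1.28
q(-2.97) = -12.20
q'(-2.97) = 5.22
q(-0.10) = -2.99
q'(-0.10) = 1.20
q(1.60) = -2.98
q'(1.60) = -1.18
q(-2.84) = -11.54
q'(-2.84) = 5.04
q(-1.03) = -4.71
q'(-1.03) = 2.50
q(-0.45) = -3.50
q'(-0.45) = 1.69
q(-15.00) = -176.28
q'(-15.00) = 22.06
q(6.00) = -21.72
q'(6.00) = -7.34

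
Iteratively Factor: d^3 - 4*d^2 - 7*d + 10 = (d + 2)*(d^2 - 6*d + 5) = (d - 1)*(d + 2)*(d - 5)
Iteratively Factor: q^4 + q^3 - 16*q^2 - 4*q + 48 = (q + 2)*(q^3 - q^2 - 14*q + 24) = (q - 2)*(q + 2)*(q^2 + q - 12) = (q - 2)*(q + 2)*(q + 4)*(q - 3)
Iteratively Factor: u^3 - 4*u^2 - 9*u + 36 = (u + 3)*(u^2 - 7*u + 12) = (u - 4)*(u + 3)*(u - 3)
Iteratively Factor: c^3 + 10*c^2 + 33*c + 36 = (c + 4)*(c^2 + 6*c + 9) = (c + 3)*(c + 4)*(c + 3)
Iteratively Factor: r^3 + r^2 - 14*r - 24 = (r + 2)*(r^2 - r - 12) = (r - 4)*(r + 2)*(r + 3)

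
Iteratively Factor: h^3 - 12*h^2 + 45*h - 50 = (h - 5)*(h^2 - 7*h + 10) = (h - 5)*(h - 2)*(h - 5)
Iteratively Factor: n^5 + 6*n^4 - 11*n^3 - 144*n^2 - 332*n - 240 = (n + 3)*(n^4 + 3*n^3 - 20*n^2 - 84*n - 80) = (n + 3)*(n + 4)*(n^3 - n^2 - 16*n - 20) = (n + 2)*(n + 3)*(n + 4)*(n^2 - 3*n - 10) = (n + 2)^2*(n + 3)*(n + 4)*(n - 5)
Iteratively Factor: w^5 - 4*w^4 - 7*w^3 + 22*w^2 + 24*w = (w - 4)*(w^4 - 7*w^2 - 6*w) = (w - 4)*(w + 1)*(w^3 - w^2 - 6*w) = (w - 4)*(w - 3)*(w + 1)*(w^2 + 2*w) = (w - 4)*(w - 3)*(w + 1)*(w + 2)*(w)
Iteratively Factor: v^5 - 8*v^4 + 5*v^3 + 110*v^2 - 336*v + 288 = (v - 3)*(v^4 - 5*v^3 - 10*v^2 + 80*v - 96) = (v - 3)*(v - 2)*(v^3 - 3*v^2 - 16*v + 48) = (v - 3)*(v - 2)*(v + 4)*(v^2 - 7*v + 12) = (v - 4)*(v - 3)*(v - 2)*(v + 4)*(v - 3)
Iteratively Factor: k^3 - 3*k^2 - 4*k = (k + 1)*(k^2 - 4*k) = k*(k + 1)*(k - 4)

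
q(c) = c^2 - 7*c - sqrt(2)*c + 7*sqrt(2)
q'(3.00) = -2.41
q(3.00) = -6.34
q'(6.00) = 3.59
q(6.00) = -4.59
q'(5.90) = 3.39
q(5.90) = -4.93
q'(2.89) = -2.63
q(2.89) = -6.07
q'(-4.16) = -16.73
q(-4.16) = 62.21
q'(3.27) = -1.87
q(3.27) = -6.92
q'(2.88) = -2.65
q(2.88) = -6.04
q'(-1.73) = -11.87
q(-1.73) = 27.45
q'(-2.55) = -13.51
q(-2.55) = 37.86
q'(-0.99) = -10.39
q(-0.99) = 19.21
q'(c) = 2*c - 7 - sqrt(2)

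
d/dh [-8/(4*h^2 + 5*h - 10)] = 8*(8*h + 5)/(4*h^2 + 5*h - 10)^2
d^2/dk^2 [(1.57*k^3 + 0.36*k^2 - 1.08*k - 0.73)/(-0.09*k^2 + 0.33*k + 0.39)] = (1.11022302462516e-16*k^4 - 0.456048*k^3 - 1.252692*k^2 - 1.33542*k - 0.177264)/(0.000729*k^6 - 0.008019*k^5 + 0.019926*k^4 + 0.033561*k^3 - 0.086346*k^2 - 0.150579*k - 0.059319)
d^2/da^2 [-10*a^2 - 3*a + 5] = -20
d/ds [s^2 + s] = 2*s + 1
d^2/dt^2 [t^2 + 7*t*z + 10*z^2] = 2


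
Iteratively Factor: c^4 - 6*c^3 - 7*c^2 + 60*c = (c)*(c^3 - 6*c^2 - 7*c + 60) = c*(c - 4)*(c^2 - 2*c - 15) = c*(c - 5)*(c - 4)*(c + 3)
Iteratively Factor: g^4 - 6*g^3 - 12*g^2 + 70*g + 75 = (g - 5)*(g^3 - g^2 - 17*g - 15) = (g - 5)*(g + 3)*(g^2 - 4*g - 5) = (g - 5)*(g + 1)*(g + 3)*(g - 5)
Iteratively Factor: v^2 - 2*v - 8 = (v + 2)*(v - 4)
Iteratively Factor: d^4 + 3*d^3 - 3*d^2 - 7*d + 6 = (d - 1)*(d^3 + 4*d^2 + d - 6) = (d - 1)^2*(d^2 + 5*d + 6) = (d - 1)^2*(d + 3)*(d + 2)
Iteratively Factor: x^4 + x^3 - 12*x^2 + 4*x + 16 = (x - 2)*(x^3 + 3*x^2 - 6*x - 8) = (x - 2)^2*(x^2 + 5*x + 4) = (x - 2)^2*(x + 1)*(x + 4)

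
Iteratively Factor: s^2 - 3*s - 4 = (s + 1)*(s - 4)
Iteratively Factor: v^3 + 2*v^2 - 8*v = (v + 4)*(v^2 - 2*v) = (v - 2)*(v + 4)*(v)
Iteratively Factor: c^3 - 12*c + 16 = (c + 4)*(c^2 - 4*c + 4) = (c - 2)*(c + 4)*(c - 2)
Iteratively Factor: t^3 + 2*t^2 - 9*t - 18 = (t + 3)*(t^2 - t - 6) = (t + 2)*(t + 3)*(t - 3)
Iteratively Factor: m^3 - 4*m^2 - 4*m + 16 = (m + 2)*(m^2 - 6*m + 8) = (m - 4)*(m + 2)*(m - 2)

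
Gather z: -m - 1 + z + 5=-m + z + 4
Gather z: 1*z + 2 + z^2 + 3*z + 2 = z^2 + 4*z + 4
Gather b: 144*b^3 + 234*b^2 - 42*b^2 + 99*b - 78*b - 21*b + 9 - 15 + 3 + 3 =144*b^3 + 192*b^2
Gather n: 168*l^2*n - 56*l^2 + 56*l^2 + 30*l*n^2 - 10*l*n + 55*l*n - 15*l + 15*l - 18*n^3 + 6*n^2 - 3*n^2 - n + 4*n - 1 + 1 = -18*n^3 + n^2*(30*l + 3) + n*(168*l^2 + 45*l + 3)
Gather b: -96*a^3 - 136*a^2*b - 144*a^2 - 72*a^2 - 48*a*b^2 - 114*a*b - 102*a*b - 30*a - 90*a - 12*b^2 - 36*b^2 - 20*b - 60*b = -96*a^3 - 216*a^2 - 120*a + b^2*(-48*a - 48) + b*(-136*a^2 - 216*a - 80)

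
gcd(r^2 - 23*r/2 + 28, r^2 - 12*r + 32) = r - 8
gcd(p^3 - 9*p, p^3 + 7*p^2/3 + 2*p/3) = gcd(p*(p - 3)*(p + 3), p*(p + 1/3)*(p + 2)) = p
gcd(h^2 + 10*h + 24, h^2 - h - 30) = 1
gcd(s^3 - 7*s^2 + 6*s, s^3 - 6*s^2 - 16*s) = s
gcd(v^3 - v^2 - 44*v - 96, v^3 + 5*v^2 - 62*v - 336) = v - 8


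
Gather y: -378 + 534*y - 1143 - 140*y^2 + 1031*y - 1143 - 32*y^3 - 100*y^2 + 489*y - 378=-32*y^3 - 240*y^2 + 2054*y - 3042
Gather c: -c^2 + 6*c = -c^2 + 6*c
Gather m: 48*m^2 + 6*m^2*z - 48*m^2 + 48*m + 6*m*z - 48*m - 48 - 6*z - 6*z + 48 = 6*m^2*z + 6*m*z - 12*z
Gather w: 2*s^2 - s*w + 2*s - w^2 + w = 2*s^2 + 2*s - w^2 + w*(1 - s)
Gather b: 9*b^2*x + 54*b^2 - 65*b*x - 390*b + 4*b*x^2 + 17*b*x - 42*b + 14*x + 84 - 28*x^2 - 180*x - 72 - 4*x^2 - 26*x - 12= b^2*(9*x + 54) + b*(4*x^2 - 48*x - 432) - 32*x^2 - 192*x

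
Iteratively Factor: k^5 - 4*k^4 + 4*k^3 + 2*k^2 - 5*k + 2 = (k - 1)*(k^4 - 3*k^3 + k^2 + 3*k - 2) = (k - 2)*(k - 1)*(k^3 - k^2 - k + 1) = (k - 2)*(k - 1)*(k + 1)*(k^2 - 2*k + 1) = (k - 2)*(k - 1)^2*(k + 1)*(k - 1)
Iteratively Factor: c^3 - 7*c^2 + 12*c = (c - 4)*(c^2 - 3*c) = c*(c - 4)*(c - 3)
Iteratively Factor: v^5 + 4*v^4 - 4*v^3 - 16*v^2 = (v)*(v^4 + 4*v^3 - 4*v^2 - 16*v) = v*(v - 2)*(v^3 + 6*v^2 + 8*v) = v^2*(v - 2)*(v^2 + 6*v + 8) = v^2*(v - 2)*(v + 2)*(v + 4)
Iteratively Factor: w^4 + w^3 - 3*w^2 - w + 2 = (w - 1)*(w^3 + 2*w^2 - w - 2) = (w - 1)*(w + 1)*(w^2 + w - 2) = (w - 1)^2*(w + 1)*(w + 2)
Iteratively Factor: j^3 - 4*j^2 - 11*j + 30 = (j - 2)*(j^2 - 2*j - 15) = (j - 5)*(j - 2)*(j + 3)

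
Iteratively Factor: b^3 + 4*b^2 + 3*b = (b)*(b^2 + 4*b + 3) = b*(b + 3)*(b + 1)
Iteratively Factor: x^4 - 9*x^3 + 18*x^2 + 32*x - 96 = (x - 4)*(x^3 - 5*x^2 - 2*x + 24) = (x - 4)*(x - 3)*(x^2 - 2*x - 8) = (x - 4)*(x - 3)*(x + 2)*(x - 4)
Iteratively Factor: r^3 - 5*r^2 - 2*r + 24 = (r - 3)*(r^2 - 2*r - 8) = (r - 3)*(r + 2)*(r - 4)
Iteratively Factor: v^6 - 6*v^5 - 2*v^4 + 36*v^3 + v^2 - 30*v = (v)*(v^5 - 6*v^4 - 2*v^3 + 36*v^2 + v - 30) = v*(v + 1)*(v^4 - 7*v^3 + 5*v^2 + 31*v - 30) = v*(v - 1)*(v + 1)*(v^3 - 6*v^2 - v + 30) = v*(v - 1)*(v + 1)*(v + 2)*(v^2 - 8*v + 15) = v*(v - 5)*(v - 1)*(v + 1)*(v + 2)*(v - 3)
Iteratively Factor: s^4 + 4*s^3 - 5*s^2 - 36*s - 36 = (s - 3)*(s^3 + 7*s^2 + 16*s + 12) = (s - 3)*(s + 3)*(s^2 + 4*s + 4) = (s - 3)*(s + 2)*(s + 3)*(s + 2)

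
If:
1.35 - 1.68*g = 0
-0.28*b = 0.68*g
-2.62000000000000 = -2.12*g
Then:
No Solution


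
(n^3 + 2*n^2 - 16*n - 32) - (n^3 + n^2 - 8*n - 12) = n^2 - 8*n - 20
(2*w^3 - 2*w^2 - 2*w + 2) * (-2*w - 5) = -4*w^4 - 6*w^3 + 14*w^2 + 6*w - 10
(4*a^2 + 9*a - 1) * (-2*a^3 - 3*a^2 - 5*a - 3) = -8*a^5 - 30*a^4 - 45*a^3 - 54*a^2 - 22*a + 3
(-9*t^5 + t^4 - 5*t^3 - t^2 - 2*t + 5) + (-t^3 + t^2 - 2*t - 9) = -9*t^5 + t^4 - 6*t^3 - 4*t - 4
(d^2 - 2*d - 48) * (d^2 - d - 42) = d^4 - 3*d^3 - 88*d^2 + 132*d + 2016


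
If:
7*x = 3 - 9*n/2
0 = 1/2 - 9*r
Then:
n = 2/3 - 14*x/9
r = 1/18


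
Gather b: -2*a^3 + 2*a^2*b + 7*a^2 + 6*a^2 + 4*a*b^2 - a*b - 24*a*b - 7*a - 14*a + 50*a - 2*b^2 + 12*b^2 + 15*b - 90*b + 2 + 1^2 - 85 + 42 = -2*a^3 + 13*a^2 + 29*a + b^2*(4*a + 10) + b*(2*a^2 - 25*a - 75) - 40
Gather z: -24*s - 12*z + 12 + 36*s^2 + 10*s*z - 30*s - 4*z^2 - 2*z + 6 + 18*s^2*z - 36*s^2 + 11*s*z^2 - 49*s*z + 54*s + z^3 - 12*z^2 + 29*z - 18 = z^3 + z^2*(11*s - 16) + z*(18*s^2 - 39*s + 15)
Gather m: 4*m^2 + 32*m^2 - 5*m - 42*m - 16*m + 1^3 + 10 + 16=36*m^2 - 63*m + 27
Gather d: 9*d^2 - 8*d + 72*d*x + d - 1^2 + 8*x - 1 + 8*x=9*d^2 + d*(72*x - 7) + 16*x - 2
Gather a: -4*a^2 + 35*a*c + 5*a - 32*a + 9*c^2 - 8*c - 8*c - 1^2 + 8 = -4*a^2 + a*(35*c - 27) + 9*c^2 - 16*c + 7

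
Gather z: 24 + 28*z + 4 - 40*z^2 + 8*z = -40*z^2 + 36*z + 28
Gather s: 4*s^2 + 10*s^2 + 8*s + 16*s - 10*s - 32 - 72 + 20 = 14*s^2 + 14*s - 84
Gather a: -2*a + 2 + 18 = 20 - 2*a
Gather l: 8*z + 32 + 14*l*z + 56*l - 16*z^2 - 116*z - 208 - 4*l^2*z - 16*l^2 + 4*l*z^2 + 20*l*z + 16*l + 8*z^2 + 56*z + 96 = l^2*(-4*z - 16) + l*(4*z^2 + 34*z + 72) - 8*z^2 - 52*z - 80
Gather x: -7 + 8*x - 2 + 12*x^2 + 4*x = 12*x^2 + 12*x - 9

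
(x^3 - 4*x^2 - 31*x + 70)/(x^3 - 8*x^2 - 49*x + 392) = (x^2 + 3*x - 10)/(x^2 - x - 56)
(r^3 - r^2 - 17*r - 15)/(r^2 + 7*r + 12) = (r^2 - 4*r - 5)/(r + 4)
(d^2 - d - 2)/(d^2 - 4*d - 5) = (d - 2)/(d - 5)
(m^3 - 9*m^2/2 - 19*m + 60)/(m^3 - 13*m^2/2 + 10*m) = (m^2 - 2*m - 24)/(m*(m - 4))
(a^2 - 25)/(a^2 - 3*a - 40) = (a - 5)/(a - 8)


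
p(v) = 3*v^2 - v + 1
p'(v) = 6*v - 1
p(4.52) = 57.77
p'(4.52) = 26.12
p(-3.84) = 49.08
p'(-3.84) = -24.04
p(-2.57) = 23.38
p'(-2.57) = -16.42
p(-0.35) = 1.72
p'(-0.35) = -3.10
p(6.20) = 110.12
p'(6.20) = 36.20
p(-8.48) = 225.21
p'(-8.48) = -51.88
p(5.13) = 74.82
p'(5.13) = 29.78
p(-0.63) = 2.82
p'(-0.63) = -4.78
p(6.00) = 103.00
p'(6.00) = 35.00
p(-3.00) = 31.00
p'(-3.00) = -19.00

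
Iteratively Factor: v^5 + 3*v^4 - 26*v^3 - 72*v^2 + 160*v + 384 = (v + 4)*(v^4 - v^3 - 22*v^2 + 16*v + 96) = (v + 2)*(v + 4)*(v^3 - 3*v^2 - 16*v + 48) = (v + 2)*(v + 4)^2*(v^2 - 7*v + 12) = (v - 4)*(v + 2)*(v + 4)^2*(v - 3)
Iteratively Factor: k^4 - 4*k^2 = (k - 2)*(k^3 + 2*k^2) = (k - 2)*(k + 2)*(k^2) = k*(k - 2)*(k + 2)*(k)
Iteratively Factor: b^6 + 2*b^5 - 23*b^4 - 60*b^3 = (b)*(b^5 + 2*b^4 - 23*b^3 - 60*b^2) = b^2*(b^4 + 2*b^3 - 23*b^2 - 60*b) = b^2*(b - 5)*(b^3 + 7*b^2 + 12*b) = b^3*(b - 5)*(b^2 + 7*b + 12) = b^3*(b - 5)*(b + 4)*(b + 3)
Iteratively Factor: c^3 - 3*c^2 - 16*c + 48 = (c - 3)*(c^2 - 16) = (c - 4)*(c - 3)*(c + 4)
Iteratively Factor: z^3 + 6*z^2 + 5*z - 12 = (z + 4)*(z^2 + 2*z - 3) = (z + 3)*(z + 4)*(z - 1)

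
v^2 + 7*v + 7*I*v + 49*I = (v + 7)*(v + 7*I)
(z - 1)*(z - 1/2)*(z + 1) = z^3 - z^2/2 - z + 1/2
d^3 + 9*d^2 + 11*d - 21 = (d - 1)*(d + 3)*(d + 7)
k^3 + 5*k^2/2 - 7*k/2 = k*(k - 1)*(k + 7/2)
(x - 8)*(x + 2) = x^2 - 6*x - 16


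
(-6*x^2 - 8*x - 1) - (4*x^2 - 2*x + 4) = -10*x^2 - 6*x - 5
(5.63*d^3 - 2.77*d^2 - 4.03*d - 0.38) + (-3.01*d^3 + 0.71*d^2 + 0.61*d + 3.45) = 2.62*d^3 - 2.06*d^2 - 3.42*d + 3.07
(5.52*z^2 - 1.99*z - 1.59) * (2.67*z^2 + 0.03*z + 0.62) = 14.7384*z^4 - 5.1477*z^3 - 0.8826*z^2 - 1.2815*z - 0.9858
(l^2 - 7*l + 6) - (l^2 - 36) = 42 - 7*l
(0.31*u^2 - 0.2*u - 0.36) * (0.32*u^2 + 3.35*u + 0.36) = 0.0992*u^4 + 0.9745*u^3 - 0.6736*u^2 - 1.278*u - 0.1296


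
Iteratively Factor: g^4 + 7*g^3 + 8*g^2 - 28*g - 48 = (g + 3)*(g^3 + 4*g^2 - 4*g - 16) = (g + 3)*(g + 4)*(g^2 - 4) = (g + 2)*(g + 3)*(g + 4)*(g - 2)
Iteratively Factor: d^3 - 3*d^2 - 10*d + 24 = (d - 2)*(d^2 - d - 12) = (d - 4)*(d - 2)*(d + 3)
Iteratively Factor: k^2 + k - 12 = (k - 3)*(k + 4)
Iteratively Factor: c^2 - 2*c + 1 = (c - 1)*(c - 1)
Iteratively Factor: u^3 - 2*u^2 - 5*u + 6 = (u - 1)*(u^2 - u - 6) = (u - 3)*(u - 1)*(u + 2)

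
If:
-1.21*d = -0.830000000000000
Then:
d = 0.69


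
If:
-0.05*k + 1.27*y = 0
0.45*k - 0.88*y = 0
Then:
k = 0.00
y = 0.00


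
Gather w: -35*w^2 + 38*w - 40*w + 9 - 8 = -35*w^2 - 2*w + 1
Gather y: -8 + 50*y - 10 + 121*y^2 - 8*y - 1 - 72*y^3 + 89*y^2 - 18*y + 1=-72*y^3 + 210*y^2 + 24*y - 18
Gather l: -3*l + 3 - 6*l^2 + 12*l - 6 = -6*l^2 + 9*l - 3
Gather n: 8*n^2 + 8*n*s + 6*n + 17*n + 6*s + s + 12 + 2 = 8*n^2 + n*(8*s + 23) + 7*s + 14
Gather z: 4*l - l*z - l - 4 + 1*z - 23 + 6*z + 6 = 3*l + z*(7 - l) - 21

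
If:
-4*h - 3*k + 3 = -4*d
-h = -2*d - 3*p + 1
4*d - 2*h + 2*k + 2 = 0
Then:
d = 13/4 - 21*p/4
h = 11/2 - 15*p/2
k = 3*p - 2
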